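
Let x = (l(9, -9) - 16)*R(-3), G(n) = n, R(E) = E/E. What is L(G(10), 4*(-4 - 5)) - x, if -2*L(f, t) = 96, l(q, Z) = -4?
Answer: -28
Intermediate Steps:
R(E) = 1
L(f, t) = -48 (L(f, t) = -1/2*96 = -48)
x = -20 (x = (-4 - 16)*1 = -20*1 = -20)
L(G(10), 4*(-4 - 5)) - x = -48 - 1*(-20) = -48 + 20 = -28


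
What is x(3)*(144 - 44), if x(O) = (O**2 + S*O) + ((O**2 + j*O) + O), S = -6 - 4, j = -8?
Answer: -3300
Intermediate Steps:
S = -10
x(O) = -17*O + 2*O**2 (x(O) = (O**2 - 10*O) + ((O**2 - 8*O) + O) = (O**2 - 10*O) + (O**2 - 7*O) = -17*O + 2*O**2)
x(3)*(144 - 44) = (3*(-17 + 2*3))*(144 - 44) = (3*(-17 + 6))*100 = (3*(-11))*100 = -33*100 = -3300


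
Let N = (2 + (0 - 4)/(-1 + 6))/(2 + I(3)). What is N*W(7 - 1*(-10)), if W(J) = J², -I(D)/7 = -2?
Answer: 867/40 ≈ 21.675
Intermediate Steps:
I(D) = 14 (I(D) = -7*(-2) = 14)
N = 3/40 (N = (2 + (0 - 4)/(-1 + 6))/(2 + 14) = (2 - 4/5)/16 = (2 - 4*⅕)*(1/16) = (2 - ⅘)*(1/16) = (6/5)*(1/16) = 3/40 ≈ 0.075000)
N*W(7 - 1*(-10)) = 3*(7 - 1*(-10))²/40 = 3*(7 + 10)²/40 = (3/40)*17² = (3/40)*289 = 867/40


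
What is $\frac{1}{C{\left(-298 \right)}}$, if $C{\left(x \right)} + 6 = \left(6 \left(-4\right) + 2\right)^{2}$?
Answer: $\frac{1}{478} \approx 0.002092$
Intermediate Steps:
$C{\left(x \right)} = 478$ ($C{\left(x \right)} = -6 + \left(6 \left(-4\right) + 2\right)^{2} = -6 + \left(-24 + 2\right)^{2} = -6 + \left(-22\right)^{2} = -6 + 484 = 478$)
$\frac{1}{C{\left(-298 \right)}} = \frac{1}{478}$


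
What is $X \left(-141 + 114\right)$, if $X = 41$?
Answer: $-1107$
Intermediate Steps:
$X \left(-141 + 114\right) = 41 \left(-141 + 114\right) = 41 \left(-27\right) = -1107$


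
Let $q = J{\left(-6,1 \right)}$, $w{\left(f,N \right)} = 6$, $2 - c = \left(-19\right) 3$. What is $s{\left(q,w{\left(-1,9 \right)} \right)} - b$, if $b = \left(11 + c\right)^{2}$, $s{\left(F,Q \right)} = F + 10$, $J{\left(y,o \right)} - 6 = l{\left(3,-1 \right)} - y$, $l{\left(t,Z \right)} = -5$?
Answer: $-4883$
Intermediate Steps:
$c = 59$ ($c = 2 - \left(-19\right) 3 = 2 - -57 = 2 + 57 = 59$)
$J{\left(y,o \right)} = 1 - y$ ($J{\left(y,o \right)} = 6 - \left(5 + y\right) = 1 - y$)
$q = 7$ ($q = 1 - -6 = 1 + 6 = 7$)
$s{\left(F,Q \right)} = 10 + F$
$b = 4900$ ($b = \left(11 + 59\right)^{2} = 70^{2} = 4900$)
$s{\left(q,w{\left(-1,9 \right)} \right)} - b = \left(10 + 7\right) - 4900 = 17 - 4900 = -4883$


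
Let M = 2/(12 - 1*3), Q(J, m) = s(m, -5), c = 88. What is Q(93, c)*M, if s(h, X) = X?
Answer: -10/9 ≈ -1.1111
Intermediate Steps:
Q(J, m) = -5
M = 2/9 (M = 2/(12 - 3) = 2/9 ≈ 0.22222)
Q(93, c)*M = -5*2/9 = -10/9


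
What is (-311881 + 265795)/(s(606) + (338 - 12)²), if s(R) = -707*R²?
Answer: 23043/129764788 ≈ 0.00017758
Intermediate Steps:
(-311881 + 265795)/(s(606) + (338 - 12)²) = (-311881 + 265795)/(-707*606² + (338 - 12)²) = -46086/(-707*367236 + 326²) = -46086/(-259635852 + 106276) = -46086/(-259529576) = -46086*(-1/259529576) = 23043/129764788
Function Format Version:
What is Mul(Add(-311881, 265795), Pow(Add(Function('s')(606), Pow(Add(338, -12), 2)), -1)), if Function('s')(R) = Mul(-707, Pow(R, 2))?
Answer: Rational(23043, 129764788) ≈ 0.00017758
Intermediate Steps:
Mul(Add(-311881, 265795), Pow(Add(Function('s')(606), Pow(Add(338, -12), 2)), -1)) = Mul(Add(-311881, 265795), Pow(Add(Mul(-707, Pow(606, 2)), Pow(Add(338, -12), 2)), -1)) = Mul(-46086, Pow(Add(Mul(-707, 367236), Pow(326, 2)), -1)) = Mul(-46086, Pow(Add(-259635852, 106276), -1)) = Mul(-46086, Pow(-259529576, -1)) = Mul(-46086, Rational(-1, 259529576)) = Rational(23043, 129764788)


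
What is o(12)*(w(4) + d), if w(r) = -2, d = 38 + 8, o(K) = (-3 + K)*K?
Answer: 4752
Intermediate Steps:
o(K) = K*(-3 + K)
d = 46
o(12)*(w(4) + d) = (12*(-3 + 12))*(-2 + 46) = (12*9)*44 = 108*44 = 4752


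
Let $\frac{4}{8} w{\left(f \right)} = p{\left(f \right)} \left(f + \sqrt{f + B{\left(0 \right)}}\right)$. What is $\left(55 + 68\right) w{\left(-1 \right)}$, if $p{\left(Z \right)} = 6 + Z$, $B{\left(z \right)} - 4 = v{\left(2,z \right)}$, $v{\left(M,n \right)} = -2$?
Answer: $0$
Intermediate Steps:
$B{\left(z \right)} = 2$ ($B{\left(z \right)} = 4 - 2 = 2$)
$w{\left(f \right)} = 2 \left(6 + f\right) \left(f + \sqrt{2 + f}\right)$ ($w{\left(f \right)} = 2 \left(6 + f\right) \left(f + \sqrt{f + 2}\right) = 2 \left(6 + f\right) \left(f + \sqrt{2 + f}\right)$)
$\left(55 + 68\right) w{\left(-1 \right)} = \left(55 + 68\right) 2 \left(6 - 1\right) \left(-1 + \sqrt{2 - 1}\right) = 123 \cdot 2 \cdot 5 \left(-1 + \sqrt{1}\right) = 123 \cdot 2 \cdot 5 \left(-1 + 1\right) = 123 \cdot 2 \cdot 5 \cdot 0 = 123 \cdot 0 = 0$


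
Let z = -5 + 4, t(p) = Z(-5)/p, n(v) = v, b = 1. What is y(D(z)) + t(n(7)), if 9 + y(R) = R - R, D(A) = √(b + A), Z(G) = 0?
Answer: -9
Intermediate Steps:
t(p) = 0 (t(p) = 0/p = 0)
z = -1
D(A) = √(1 + A)
y(R) = -9 (y(R) = -9 + (R - R) = -9 + 0 = -9)
y(D(z)) + t(n(7)) = -9 + 0 = -9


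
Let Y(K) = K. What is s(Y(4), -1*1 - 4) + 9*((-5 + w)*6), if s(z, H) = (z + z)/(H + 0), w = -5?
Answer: -2708/5 ≈ -541.60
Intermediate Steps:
s(z, H) = 2*z/H (s(z, H) = (2*z)/H = 2*z/H)
s(Y(4), -1*1 - 4) + 9*((-5 + w)*6) = 2*4/(-1*1 - 4) + 9*((-5 - 5)*6) = 2*4/(-1 - 4) + 9*(-10*6) = 2*4/(-5) + 9*(-60) = 2*4*(-1/5) - 540 = -8/5 - 540 = -2708/5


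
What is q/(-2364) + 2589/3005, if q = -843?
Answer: 2884537/2367940 ≈ 1.2182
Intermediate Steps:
q/(-2364) + 2589/3005 = -843/(-2364) + 2589/3005 = -843*(-1/2364) + 2589*(1/3005) = 281/788 + 2589/3005 = 2884537/2367940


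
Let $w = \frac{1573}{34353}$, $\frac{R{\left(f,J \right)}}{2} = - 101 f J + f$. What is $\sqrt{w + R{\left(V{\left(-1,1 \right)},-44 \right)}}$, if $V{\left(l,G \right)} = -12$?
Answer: $\frac{i \sqrt{115607039459}}{1041} \approx 326.62 i$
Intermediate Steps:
$R{\left(f,J \right)} = 2 f - 202 J f$ ($R{\left(f,J \right)} = 2 \left(- 101 f J + f\right) = 2 \left(- 101 J f + f\right) = 2 \left(f - 101 J f\right) = 2 f - 202 J f$)
$w = \frac{143}{3123}$ ($w = 1573 \cdot \frac{1}{34353} = \frac{143}{3123} \approx 0.045789$)
$\sqrt{w + R{\left(V{\left(-1,1 \right)},-44 \right)}} = \sqrt{\frac{143}{3123} + 2 \left(-12\right) \left(1 - -4444\right)} = \sqrt{\frac{143}{3123} + 2 \left(-12\right) \left(1 + 4444\right)} = \sqrt{\frac{143}{3123} + 2 \left(-12\right) 4445} = \sqrt{\frac{143}{3123} - 106680} = \sqrt{- \frac{333161497}{3123}} = \frac{i \sqrt{115607039459}}{1041}$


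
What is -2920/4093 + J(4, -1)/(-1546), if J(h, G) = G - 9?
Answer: -2236695/3163889 ≈ -0.70694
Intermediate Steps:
J(h, G) = -9 + G
-2920/4093 + J(4, -1)/(-1546) = -2920/4093 + (-9 - 1)/(-1546) = -2920*1/4093 - 10*(-1/1546) = -2920/4093 + 5/773 = -2236695/3163889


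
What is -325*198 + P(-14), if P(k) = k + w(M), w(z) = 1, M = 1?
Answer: -64363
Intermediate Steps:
P(k) = 1 + k (P(k) = k + 1 = 1 + k)
-325*198 + P(-14) = -325*198 + (1 - 14) = -64350 - 13 = -64363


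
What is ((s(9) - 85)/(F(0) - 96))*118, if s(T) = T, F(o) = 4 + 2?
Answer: 4484/45 ≈ 99.644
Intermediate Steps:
F(o) = 6
((s(9) - 85)/(F(0) - 96))*118 = ((9 - 85)/(6 - 96))*118 = -76/(-90)*118 = -76*(-1/90)*118 = (38/45)*118 = 4484/45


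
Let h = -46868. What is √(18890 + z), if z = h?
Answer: I*√27978 ≈ 167.27*I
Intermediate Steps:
z = -46868
√(18890 + z) = √(18890 - 46868) = √(-27978) = I*√27978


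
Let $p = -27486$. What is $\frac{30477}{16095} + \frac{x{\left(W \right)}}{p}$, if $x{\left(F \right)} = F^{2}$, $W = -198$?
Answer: $\frac{1275941}{2730785} \approx 0.46724$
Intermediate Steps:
$\frac{30477}{16095} + \frac{x{\left(W \right)}}{p} = \frac{30477}{16095} + \frac{\left(-198\right)^{2}}{-27486} = 30477 \cdot \frac{1}{16095} + 39204 \left(- \frac{1}{27486}\right) = \frac{10159}{5365} - \frac{726}{509} = \frac{1275941}{2730785}$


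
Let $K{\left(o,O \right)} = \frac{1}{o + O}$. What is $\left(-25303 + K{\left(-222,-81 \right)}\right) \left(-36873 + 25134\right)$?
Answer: $\frac{30000227530}{101} \approx 2.9703 \cdot 10^{8}$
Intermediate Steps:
$K{\left(o,O \right)} = \frac{1}{O + o}$
$\left(-25303 + K{\left(-222,-81 \right)}\right) \left(-36873 + 25134\right) = \left(-25303 + \frac{1}{-81 - 222}\right) \left(-36873 + 25134\right) = \left(-25303 + \frac{1}{-303}\right) \left(-11739\right) = \left(-25303 - \frac{1}{303}\right) \left(-11739\right) = \left(- \frac{7666810}{303}\right) \left(-11739\right) = \frac{30000227530}{101}$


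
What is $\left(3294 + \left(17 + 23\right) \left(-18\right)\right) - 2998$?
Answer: $-424$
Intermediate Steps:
$\left(3294 + \left(17 + 23\right) \left(-18\right)\right) - 2998 = \left(3294 + 40 \left(-18\right)\right) - 2998 = \left(3294 - 720\right) - 2998 = 2574 - 2998 = -424$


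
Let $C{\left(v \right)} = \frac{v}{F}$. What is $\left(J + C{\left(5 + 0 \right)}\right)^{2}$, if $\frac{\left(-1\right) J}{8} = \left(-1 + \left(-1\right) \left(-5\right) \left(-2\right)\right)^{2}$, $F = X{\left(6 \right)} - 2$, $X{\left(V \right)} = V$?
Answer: $\frac{14953689}{16} \approx 9.3461 \cdot 10^{5}$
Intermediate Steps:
$F = 4$ ($F = 6 - 2 = 4$)
$J = -968$ ($J = - 8 \left(-1 + \left(-1\right) \left(-5\right) \left(-2\right)\right)^{2} = - 8 \left(-1 + 5 \left(-2\right)\right)^{2} = - 8 \left(-1 - 10\right)^{2} = - 8 \left(-11\right)^{2} = \left(-8\right) 121 = -968$)
$C{\left(v \right)} = \frac{v}{4}$
$\left(J + C{\left(5 + 0 \right)}\right)^{2} = \left(-968 + \frac{5 + 0}{4}\right)^{2} = \left(-968 + \frac{1}{4} \cdot 5\right)^{2} = \left(-968 + \frac{5}{4}\right)^{2} = \left(- \frac{3867}{4}\right)^{2} = \frac{14953689}{16}$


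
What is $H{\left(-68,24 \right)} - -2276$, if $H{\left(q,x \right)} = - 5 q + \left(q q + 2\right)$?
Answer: $7242$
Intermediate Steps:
$H{\left(q,x \right)} = 2 + q^{2} - 5 q$ ($H{\left(q,x \right)} = - 5 q + \left(q^{2} + 2\right) = - 5 q + \left(2 + q^{2}\right) = 2 + q^{2} - 5 q$)
$H{\left(-68,24 \right)} - -2276 = \left(2 + \left(-68\right)^{2} - -340\right) - -2276 = \left(2 + 4624 + 340\right) + 2276 = 4966 + 2276 = 7242$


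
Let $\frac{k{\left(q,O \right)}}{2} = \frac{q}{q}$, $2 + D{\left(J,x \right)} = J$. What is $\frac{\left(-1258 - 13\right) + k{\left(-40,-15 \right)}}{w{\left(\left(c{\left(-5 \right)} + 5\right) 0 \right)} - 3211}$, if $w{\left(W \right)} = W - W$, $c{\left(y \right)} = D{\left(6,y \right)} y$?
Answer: $\frac{1269}{3211} \approx 0.3952$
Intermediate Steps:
$D{\left(J,x \right)} = -2 + J$
$c{\left(y \right)} = 4 y$ ($c{\left(y \right)} = \left(-2 + 6\right) y = 4 y$)
$k{\left(q,O \right)} = 2$ ($k{\left(q,O \right)} = 2 \frac{q}{q} = 2 \cdot 1 = 2$)
$w{\left(W \right)} = 0$
$\frac{\left(-1258 - 13\right) + k{\left(-40,-15 \right)}}{w{\left(\left(c{\left(-5 \right)} + 5\right) 0 \right)} - 3211} = \frac{\left(-1258 - 13\right) + 2}{0 - 3211} = \frac{-1271 + 2}{-3211} = \left(-1269\right) \left(- \frac{1}{3211}\right) = \frac{1269}{3211}$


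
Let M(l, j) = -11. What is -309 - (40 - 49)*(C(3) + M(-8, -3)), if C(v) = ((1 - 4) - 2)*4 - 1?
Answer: -597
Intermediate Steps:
C(v) = -21 (C(v) = (-3 - 2)*4 - 1 = -5*4 - 1 = -20 - 1 = -21)
-309 - (40 - 49)*(C(3) + M(-8, -3)) = -309 - (40 - 49)*(-21 - 11) = -309 - (-9)*(-32) = -309 - 1*288 = -309 - 288 = -597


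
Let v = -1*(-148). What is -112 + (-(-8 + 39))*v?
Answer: -4700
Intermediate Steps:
v = 148
-112 + (-(-8 + 39))*v = -112 - (-8 + 39)*148 = -112 - 1*31*148 = -112 - 31*148 = -112 - 4588 = -4700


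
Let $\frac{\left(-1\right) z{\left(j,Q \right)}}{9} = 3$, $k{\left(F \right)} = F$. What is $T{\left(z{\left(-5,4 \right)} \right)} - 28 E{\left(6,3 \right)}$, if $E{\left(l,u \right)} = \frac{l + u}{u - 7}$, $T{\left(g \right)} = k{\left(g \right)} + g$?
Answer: $9$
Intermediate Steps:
$z{\left(j,Q \right)} = -27$ ($z{\left(j,Q \right)} = \left(-9\right) 3 = -27$)
$T{\left(g \right)} = 2 g$ ($T{\left(g \right)} = g + g = 2 g$)
$E{\left(l,u \right)} = \frac{l + u}{-7 + u}$
$T{\left(z{\left(-5,4 \right)} \right)} - 28 E{\left(6,3 \right)} = 2 \left(-27\right) - 28 \frac{6 + 3}{-7 + 3} = -54 - 28 \frac{1}{-4} \cdot 9 = -54 - 28 \left(\left(- \frac{1}{4}\right) 9\right) = -54 - -63 = -54 + 63 = 9$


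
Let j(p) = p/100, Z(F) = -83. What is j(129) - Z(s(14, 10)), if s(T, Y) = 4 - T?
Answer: 8429/100 ≈ 84.290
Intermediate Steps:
j(p) = p/100 (j(p) = p*(1/100) = p/100)
j(129) - Z(s(14, 10)) = (1/100)*129 - 1*(-83) = 129/100 + 83 = 8429/100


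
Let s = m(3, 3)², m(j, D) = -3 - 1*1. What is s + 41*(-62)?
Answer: -2526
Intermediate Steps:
m(j, D) = -4 (m(j, D) = -3 - 1 = -4)
s = 16 (s = (-4)² = 16)
s + 41*(-62) = 16 + 41*(-62) = 16 - 2542 = -2526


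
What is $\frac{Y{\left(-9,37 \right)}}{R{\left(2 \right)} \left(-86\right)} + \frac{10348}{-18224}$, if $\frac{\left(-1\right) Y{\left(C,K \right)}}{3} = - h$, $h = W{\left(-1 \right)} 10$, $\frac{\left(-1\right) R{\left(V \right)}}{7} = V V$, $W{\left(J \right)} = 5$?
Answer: $- \frac{346631}{685678} \approx -0.50553$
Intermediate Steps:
$R{\left(V \right)} = - 7 V^{2}$ ($R{\left(V \right)} = - 7 V V = - 7 V^{2}$)
$h = 50$ ($h = 5 \cdot 10 = 50$)
$Y{\left(C,K \right)} = 150$ ($Y{\left(C,K \right)} = - 3 \left(\left(-1\right) 50\right) = \left(-3\right) \left(-50\right) = 150$)
$\frac{Y{\left(-9,37 \right)}}{R{\left(2 \right)} \left(-86\right)} + \frac{10348}{-18224} = \frac{150}{- 7 \cdot 2^{2} \left(-86\right)} + \frac{10348}{-18224} = \frac{150}{\left(-7\right) 4 \left(-86\right)} + 10348 \left(- \frac{1}{18224}\right) = \frac{150}{\left(-28\right) \left(-86\right)} - \frac{2587}{4556} = \frac{150}{2408} - \frac{2587}{4556} = 150 \cdot \frac{1}{2408} - \frac{2587}{4556} = \frac{75}{1204} - \frac{2587}{4556} = - \frac{346631}{685678}$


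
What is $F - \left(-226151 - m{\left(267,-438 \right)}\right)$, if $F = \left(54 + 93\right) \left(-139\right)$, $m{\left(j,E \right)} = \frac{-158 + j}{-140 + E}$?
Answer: $\frac{118904895}{578} \approx 2.0572 \cdot 10^{5}$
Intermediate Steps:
$m{\left(j,E \right)} = \frac{-158 + j}{-140 + E}$
$F = -20433$ ($F = 147 \left(-139\right) = -20433$)
$F - \left(-226151 - m{\left(267,-438 \right)}\right) = -20433 - \left(-226151 - \frac{-158 + 267}{-140 - 438}\right) = -20433 - \left(-226151 - \frac{1}{-578} \cdot 109\right) = -20433 - \left(-226151 - \left(- \frac{1}{578}\right) 109\right) = -20433 - \left(-226151 - - \frac{109}{578}\right) = -20433 - \left(-226151 + \frac{109}{578}\right) = -20433 - - \frac{130715169}{578} = -20433 + \frac{130715169}{578} = \frac{118904895}{578}$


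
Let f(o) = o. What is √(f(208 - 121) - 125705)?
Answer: I*√125618 ≈ 354.43*I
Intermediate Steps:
√(f(208 - 121) - 125705) = √((208 - 121) - 125705) = √(87 - 125705) = √(-125618) = I*√125618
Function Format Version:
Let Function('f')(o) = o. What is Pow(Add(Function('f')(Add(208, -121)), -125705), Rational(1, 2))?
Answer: Mul(I, Pow(125618, Rational(1, 2))) ≈ Mul(354.43, I)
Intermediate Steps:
Pow(Add(Function('f')(Add(208, -121)), -125705), Rational(1, 2)) = Pow(Add(Add(208, -121), -125705), Rational(1, 2)) = Pow(Add(87, -125705), Rational(1, 2)) = Pow(-125618, Rational(1, 2)) = Mul(I, Pow(125618, Rational(1, 2)))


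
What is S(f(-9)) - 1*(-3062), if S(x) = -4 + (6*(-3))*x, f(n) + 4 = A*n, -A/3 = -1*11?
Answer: 8476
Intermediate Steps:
A = 33 (A = -(-3)*11 = -3*(-11) = 33)
f(n) = -4 + 33*n
S(x) = -4 - 18*x
S(f(-9)) - 1*(-3062) = (-4 - 18*(-4 + 33*(-9))) - 1*(-3062) = (-4 - 18*(-4 - 297)) + 3062 = (-4 - 18*(-301)) + 3062 = (-4 + 5418) + 3062 = 5414 + 3062 = 8476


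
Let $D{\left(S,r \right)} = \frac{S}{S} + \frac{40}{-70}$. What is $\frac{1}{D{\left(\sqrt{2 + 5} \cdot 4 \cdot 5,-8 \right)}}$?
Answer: $\frac{7}{3} \approx 2.3333$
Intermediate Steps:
$D{\left(S,r \right)} = \frac{3}{7}$ ($D{\left(S,r \right)} = 1 + 40 \left(- \frac{1}{70}\right) = 1 - \frac{4}{7} = \frac{3}{7}$)
$\frac{1}{D{\left(\sqrt{2 + 5} \cdot 4 \cdot 5,-8 \right)}} = \frac{1}{\frac{3}{7}} = \frac{7}{3}$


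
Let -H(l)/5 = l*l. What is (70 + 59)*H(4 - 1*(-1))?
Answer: -16125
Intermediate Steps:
H(l) = -5*l**2 (H(l) = -5*l*l = -5*l**2)
(70 + 59)*H(4 - 1*(-1)) = (70 + 59)*(-5*(4 - 1*(-1))**2) = 129*(-5*(4 + 1)**2) = 129*(-5*5**2) = 129*(-5*25) = 129*(-125) = -16125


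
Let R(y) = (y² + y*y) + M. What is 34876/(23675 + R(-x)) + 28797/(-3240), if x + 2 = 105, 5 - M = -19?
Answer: -393492203/48510360 ≈ -8.1115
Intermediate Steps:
M = 24 (M = 5 - 1*(-19) = 5 + 19 = 24)
x = 103 (x = -2 + 105 = 103)
R(y) = 24 + 2*y² (R(y) = (y² + y*y) + 24 = (y² + y²) + 24 = 2*y² + 24 = 24 + 2*y²)
34876/(23675 + R(-x)) + 28797/(-3240) = 34876/(23675 + (24 + 2*(-1*103)²)) + 28797/(-3240) = 34876/(23675 + (24 + 2*(-103)²)) + 28797*(-1/3240) = 34876/(23675 + (24 + 2*10609)) - 9599/1080 = 34876/(23675 + (24 + 21218)) - 9599/1080 = 34876/(23675 + 21242) - 9599/1080 = 34876/44917 - 9599/1080 = -393492203/48510360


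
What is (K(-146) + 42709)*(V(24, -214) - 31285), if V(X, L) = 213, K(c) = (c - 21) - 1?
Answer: -1321833952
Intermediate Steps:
K(c) = -22 + c (K(c) = (-21 + c) - 1 = -22 + c)
(K(-146) + 42709)*(V(24, -214) - 31285) = ((-22 - 146) + 42709)*(213 - 31285) = (-168 + 42709)*(-31072) = 42541*(-31072) = -1321833952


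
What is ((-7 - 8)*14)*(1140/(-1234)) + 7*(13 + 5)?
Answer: 197442/617 ≈ 320.00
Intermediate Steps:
((-7 - 8)*14)*(1140/(-1234)) + 7*(13 + 5) = (-15*14)*(1140*(-1/1234)) + 7*18 = -210*(-570/617) + 126 = 119700/617 + 126 = 197442/617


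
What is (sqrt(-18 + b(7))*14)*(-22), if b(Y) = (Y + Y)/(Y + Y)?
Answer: -308*I*sqrt(17) ≈ -1269.9*I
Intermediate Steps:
b(Y) = 1 (b(Y) = (2*Y)/((2*Y)) = (2*Y)*(1/(2*Y)) = 1)
(sqrt(-18 + b(7))*14)*(-22) = (sqrt(-18 + 1)*14)*(-22) = (sqrt(-17)*14)*(-22) = ((I*sqrt(17))*14)*(-22) = (14*I*sqrt(17))*(-22) = -308*I*sqrt(17)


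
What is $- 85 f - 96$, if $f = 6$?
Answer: $-606$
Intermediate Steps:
$- 85 f - 96 = \left(-85\right) 6 - 96 = -510 - 96 = -606$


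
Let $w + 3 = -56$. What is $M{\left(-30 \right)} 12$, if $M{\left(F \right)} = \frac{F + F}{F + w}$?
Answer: $\frac{720}{89} \approx 8.0899$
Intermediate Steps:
$w = -59$ ($w = -3 - 56 = -59$)
$M{\left(F \right)} = \frac{2 F}{-59 + F}$ ($M{\left(F \right)} = \frac{F + F}{F - 59} = \frac{2 F}{-59 + F}$)
$M{\left(-30 \right)} 12 = 2 \left(-30\right) \frac{1}{-59 - 30} \cdot 12 = 2 \left(-30\right) \frac{1}{-89} \cdot 12 = 2 \left(-30\right) \left(- \frac{1}{89}\right) 12 = \frac{60}{89} \cdot 12 = \frac{720}{89}$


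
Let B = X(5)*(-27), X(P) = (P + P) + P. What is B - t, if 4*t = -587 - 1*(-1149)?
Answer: -1091/2 ≈ -545.50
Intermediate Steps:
X(P) = 3*P (X(P) = 2*P + P = 3*P)
t = 281/2 (t = (-587 - 1*(-1149))/4 = (-587 + 1149)/4 = (1/4)*562 = 281/2 ≈ 140.50)
B = -405 (B = (3*5)*(-27) = 15*(-27) = -405)
B - t = -405 - 1*281/2 = -405 - 281/2 = -1091/2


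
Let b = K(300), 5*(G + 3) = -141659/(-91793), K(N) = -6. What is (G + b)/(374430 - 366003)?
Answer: -3989026/3867698055 ≈ -0.0010314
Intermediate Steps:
G = -1235236/458965 (G = -3 + (-141659/(-91793))/5 = -3 + (-141659*(-1/91793))/5 = -3 + (1/5)*(141659/91793) = -3 + 141659/458965 = -1235236/458965 ≈ -2.6914)
b = -6
(G + b)/(374430 - 366003) = (-1235236/458965 - 6)/(374430 - 366003) = -3989026/458965/8427 = -3989026/458965*1/8427 = -3989026/3867698055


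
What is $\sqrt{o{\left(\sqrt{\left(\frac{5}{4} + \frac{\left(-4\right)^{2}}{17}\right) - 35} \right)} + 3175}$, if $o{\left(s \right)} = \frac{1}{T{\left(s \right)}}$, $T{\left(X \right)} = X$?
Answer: $\frac{\sqrt{15803121175 - 4462 i \sqrt{37927}}}{2231} \approx 56.347 - 0.0015492 i$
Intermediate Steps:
$o{\left(s \right)} = \frac{1}{s}$
$\sqrt{o{\left(\sqrt{\left(\frac{5}{4} + \frac{\left(-4\right)^{2}}{17}\right) - 35} \right)} + 3175} = \sqrt{\frac{1}{\sqrt{\left(\frac{5}{4} + \frac{\left(-4\right)^{2}}{17}\right) - 35}} + 3175} = \sqrt{\frac{1}{\sqrt{\left(5 \cdot \frac{1}{4} + 16 \cdot \frac{1}{17}\right) - 35}} + 3175} = \sqrt{\frac{1}{\sqrt{\left(\frac{5}{4} + \frac{16}{17}\right) - 35}} + 3175} = \sqrt{\frac{1}{\sqrt{\frac{149}{68} - 35}} + 3175} = \sqrt{\frac{1}{\sqrt{- \frac{2231}{68}}} + 3175} = \sqrt{\frac{1}{\frac{1}{34} i \sqrt{37927}} + 3175} = \sqrt{- \frac{2 i \sqrt{37927}}{2231} + 3175} = \sqrt{3175 - \frac{2 i \sqrt{37927}}{2231}}$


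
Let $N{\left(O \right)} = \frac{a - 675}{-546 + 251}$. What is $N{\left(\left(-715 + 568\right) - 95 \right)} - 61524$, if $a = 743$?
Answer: $- \frac{18149648}{295} \approx -61524.0$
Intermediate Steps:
$N{\left(O \right)} = - \frac{68}{295}$ ($N{\left(O \right)} = \frac{743 - 675}{-546 + 251} = \frac{68}{-295} = 68 \left(- \frac{1}{295}\right) = - \frac{68}{295}$)
$N{\left(\left(-715 + 568\right) - 95 \right)} - 61524 = - \frac{68}{295} - 61524 = - \frac{18149648}{295}$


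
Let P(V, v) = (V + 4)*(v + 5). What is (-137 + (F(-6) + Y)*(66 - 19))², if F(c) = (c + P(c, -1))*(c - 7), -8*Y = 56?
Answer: 65415744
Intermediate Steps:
Y = -7 (Y = -⅛*56 = -7)
P(V, v) = (4 + V)*(5 + v)
F(c) = (-7 + c)*(16 + 5*c) (F(c) = (c + (20 + 4*(-1) + 5*c + c*(-1)))*(c - 7) = (c + (20 - 4 + 5*c - c))*(-7 + c) = (c + (16 + 4*c))*(-7 + c) = (16 + 5*c)*(-7 + c) = (-7 + c)*(16 + 5*c))
(-137 + (F(-6) + Y)*(66 - 19))² = (-137 + ((-112 - 19*(-6) + 5*(-6)²) - 7)*(66 - 19))² = (-137 + ((-112 + 114 + 5*36) - 7)*47)² = (-137 + ((-112 + 114 + 180) - 7)*47)² = (-137 + (182 - 7)*47)² = (-137 + 175*47)² = (-137 + 8225)² = 8088² = 65415744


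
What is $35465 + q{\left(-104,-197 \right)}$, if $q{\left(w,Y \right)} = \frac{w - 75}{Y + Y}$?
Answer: $\frac{13973389}{394} \approx 35465.0$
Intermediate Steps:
$q{\left(w,Y \right)} = \frac{-75 + w}{2 Y}$
$35465 + q{\left(-104,-197 \right)} = 35465 + \frac{-75 - 104}{2 \left(-197\right)} = 35465 + \frac{1}{2} \left(- \frac{1}{197}\right) \left(-179\right) = 35465 + \frac{179}{394} = \frac{13973389}{394}$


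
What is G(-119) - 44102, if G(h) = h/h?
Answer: -44101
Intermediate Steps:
G(h) = 1
G(-119) - 44102 = 1 - 44102 = -44101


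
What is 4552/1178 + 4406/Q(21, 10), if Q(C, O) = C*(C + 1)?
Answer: 1823323/136059 ≈ 13.401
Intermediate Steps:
Q(C, O) = C*(1 + C)
4552/1178 + 4406/Q(21, 10) = 4552/1178 + 4406/((21*(1 + 21))) = 4552*(1/1178) + 4406/((21*22)) = 2276/589 + 4406/462 = 2276/589 + 4406*(1/462) = 2276/589 + 2203/231 = 1823323/136059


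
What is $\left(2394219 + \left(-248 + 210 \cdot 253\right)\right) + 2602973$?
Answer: $5050074$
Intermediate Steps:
$\left(2394219 + \left(-248 + 210 \cdot 253\right)\right) + 2602973 = \left(2394219 + \left(-248 + 53130\right)\right) + 2602973 = \left(2394219 + 52882\right) + 2602973 = 2447101 + 2602973 = 5050074$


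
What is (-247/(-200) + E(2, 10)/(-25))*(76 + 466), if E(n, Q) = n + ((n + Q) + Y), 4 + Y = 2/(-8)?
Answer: 45799/100 ≈ 457.99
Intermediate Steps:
Y = -17/4 (Y = -4 + 2/(-8) = -4 + 2*(-⅛) = -4 - ¼ = -17/4 ≈ -4.2500)
E(n, Q) = -17/4 + Q + 2*n (E(n, Q) = n + ((n + Q) - 17/4) = n + ((Q + n) - 17/4) = n + (-17/4 + Q + n) = -17/4 + Q + 2*n)
(-247/(-200) + E(2, 10)/(-25))*(76 + 466) = (-247/(-200) + (-17/4 + 10 + 2*2)/(-25))*(76 + 466) = (-247*(-1/200) + (-17/4 + 10 + 4)*(-1/25))*542 = (247/200 + (39/4)*(-1/25))*542 = (247/200 - 39/100)*542 = (169/200)*542 = 45799/100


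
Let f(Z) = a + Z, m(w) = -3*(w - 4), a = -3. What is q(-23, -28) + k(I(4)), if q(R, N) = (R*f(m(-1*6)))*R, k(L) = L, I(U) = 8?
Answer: 14291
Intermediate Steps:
m(w) = 12 - 3*w (m(w) = -3*(-4 + w) = 12 - 3*w)
f(Z) = -3 + Z
q(R, N) = 27*R**2 (q(R, N) = (R*(-3 + (12 - (-3)*6)))*R = (R*(-3 + (12 - 3*(-6))))*R = (R*(-3 + (12 + 18)))*R = (R*(-3 + 30))*R = (R*27)*R = (27*R)*R = 27*R**2)
q(-23, -28) + k(I(4)) = 27*(-23)**2 + 8 = 27*529 + 8 = 14283 + 8 = 14291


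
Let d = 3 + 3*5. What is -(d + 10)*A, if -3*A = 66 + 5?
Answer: 1988/3 ≈ 662.67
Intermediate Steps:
d = 18 (d = 3 + 15 = 18)
A = -71/3 (A = -(66 + 5)/3 = -⅓*71 = -71/3 ≈ -23.667)
-(d + 10)*A = -(18 + 10)*(-71)/3 = -28*(-71)/3 = -1*(-1988/3) = 1988/3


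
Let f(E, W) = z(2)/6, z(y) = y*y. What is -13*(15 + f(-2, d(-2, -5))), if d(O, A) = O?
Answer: -611/3 ≈ -203.67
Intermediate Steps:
z(y) = y**2
f(E, W) = 2/3 (f(E, W) = 2**2/6 = 4*(1/6) = 2/3)
-13*(15 + f(-2, d(-2, -5))) = -13*(15 + 2/3) = -13*47/3 = -611/3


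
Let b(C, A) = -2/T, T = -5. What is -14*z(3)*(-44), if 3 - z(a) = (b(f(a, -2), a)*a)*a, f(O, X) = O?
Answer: -1848/5 ≈ -369.60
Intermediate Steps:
b(C, A) = 2/5 (b(C, A) = -2/(-5) = -2*(-1/5) = 2/5)
z(a) = 3 - 2*a**2/5 (z(a) = 3 - 2*a/5*a = 3 - 2*a**2/5)
-14*z(3)*(-44) = -14*(3 - 2/5*3**2)*(-44) = -14*(3 - 2/5*9)*(-44) = -14*(3 - 18/5)*(-44) = -14*(-3/5)*(-44) = (42/5)*(-44) = -1848/5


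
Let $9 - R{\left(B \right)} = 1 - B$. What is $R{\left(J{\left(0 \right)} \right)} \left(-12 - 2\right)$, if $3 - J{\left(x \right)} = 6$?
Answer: $-70$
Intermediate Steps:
$J{\left(x \right)} = -3$ ($J{\left(x \right)} = 3 - 6 = -3$)
$R{\left(B \right)} = 8 + B$ ($R{\left(B \right)} = 9 - \left(1 - B\right) = 9 + \left(-1 + B\right) = 8 + B$)
$R{\left(J{\left(0 \right)} \right)} \left(-12 - 2\right) = \left(8 - 3\right) \left(-12 - 2\right) = 5 \left(-14\right) = -70$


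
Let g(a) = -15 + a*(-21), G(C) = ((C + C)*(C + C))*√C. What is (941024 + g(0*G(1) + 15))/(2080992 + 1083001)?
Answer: 940694/3163993 ≈ 0.29731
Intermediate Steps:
G(C) = 4*C^(5/2) (G(C) = ((2*C)*(2*C))*√C = (4*C²)*√C = 4*C^(5/2))
g(a) = -15 - 21*a
(941024 + g(0*G(1) + 15))/(2080992 + 1083001) = (941024 + (-15 - 21*(0*(4*1^(5/2)) + 15)))/(2080992 + 1083001) = (941024 + (-15 - 21*(0*(4*1) + 15)))/3163993 = (941024 + (-15 - 21*(0*4 + 15)))*(1/3163993) = (941024 + (-15 - 21*(0 + 15)))*(1/3163993) = (941024 + (-15 - 21*15))*(1/3163993) = (941024 + (-15 - 315))*(1/3163993) = (941024 - 330)*(1/3163993) = 940694*(1/3163993) = 940694/3163993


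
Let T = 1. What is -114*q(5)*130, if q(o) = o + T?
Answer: -88920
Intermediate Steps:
q(o) = 1 + o (q(o) = o + 1 = 1 + o)
-114*q(5)*130 = -114*(1 + 5)*130 = -114*6*130 = -684*130 = -88920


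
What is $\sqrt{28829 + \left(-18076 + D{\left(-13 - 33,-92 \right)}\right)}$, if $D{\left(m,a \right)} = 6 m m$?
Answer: $\sqrt{23449} \approx 153.13$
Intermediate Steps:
$D{\left(m,a \right)} = 6 m^{2}$
$\sqrt{28829 + \left(-18076 + D{\left(-13 - 33,-92 \right)}\right)} = \sqrt{28829 - \left(18076 - 6 \left(-13 - 33\right)^{2}\right)} = \sqrt{28829 - \left(18076 - 6 \left(-46\right)^{2}\right)} = \sqrt{28829 + \left(-18076 + 6 \cdot 2116\right)} = \sqrt{28829 + \left(-18076 + 12696\right)} = \sqrt{28829 - 5380} = \sqrt{23449}$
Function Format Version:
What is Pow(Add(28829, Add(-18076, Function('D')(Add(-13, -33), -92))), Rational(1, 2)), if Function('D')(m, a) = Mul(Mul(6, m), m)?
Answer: Pow(23449, Rational(1, 2)) ≈ 153.13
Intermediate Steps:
Function('D')(m, a) = Mul(6, Pow(m, 2))
Pow(Add(28829, Add(-18076, Function('D')(Add(-13, -33), -92))), Rational(1, 2)) = Pow(Add(28829, Add(-18076, Mul(6, Pow(Add(-13, -33), 2)))), Rational(1, 2)) = Pow(Add(28829, Add(-18076, Mul(6, Pow(-46, 2)))), Rational(1, 2)) = Pow(Add(28829, Add(-18076, Mul(6, 2116))), Rational(1, 2)) = Pow(Add(28829, Add(-18076, 12696)), Rational(1, 2)) = Pow(Add(28829, -5380), Rational(1, 2)) = Pow(23449, Rational(1, 2))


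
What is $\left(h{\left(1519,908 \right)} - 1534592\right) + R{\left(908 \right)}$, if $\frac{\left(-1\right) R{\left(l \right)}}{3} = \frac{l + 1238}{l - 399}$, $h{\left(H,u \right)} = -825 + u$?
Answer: $- \frac{781071519}{509} \approx -1.5345 \cdot 10^{6}$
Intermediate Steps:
$R{\left(l \right)} = - \frac{3 \left(1238 + l\right)}{-399 + l}$ ($R{\left(l \right)} = - 3 \frac{l + 1238}{l - 399} = - 3 \frac{1238 + l}{-399 + l} = - \frac{3 \left(1238 + l\right)}{-399 + l}$)
$\left(h{\left(1519,908 \right)} - 1534592\right) + R{\left(908 \right)} = \left(\left(-825 + 908\right) - 1534592\right) + \frac{3 \left(-1238 - 908\right)}{-399 + 908} = \left(83 - 1534592\right) + \frac{3 \left(-1238 - 908\right)}{509} = -1534509 + 3 \cdot \frac{1}{509} \left(-2146\right) = -1534509 - \frac{6438}{509} = - \frac{781071519}{509}$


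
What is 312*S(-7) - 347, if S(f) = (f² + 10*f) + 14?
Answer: -2531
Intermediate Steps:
S(f) = 14 + f² + 10*f
312*S(-7) - 347 = 312*(14 + (-7)² + 10*(-7)) - 347 = 312*(14 + 49 - 70) - 347 = 312*(-7) - 347 = -2184 - 347 = -2531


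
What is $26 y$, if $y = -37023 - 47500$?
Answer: $-2197598$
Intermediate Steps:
$y = -84523$
$26 y = 26 \left(-84523\right) = -2197598$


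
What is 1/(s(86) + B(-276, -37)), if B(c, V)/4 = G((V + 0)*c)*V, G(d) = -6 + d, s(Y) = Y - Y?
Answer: -1/1510488 ≈ -6.6204e-7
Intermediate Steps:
s(Y) = 0
B(c, V) = 4*V*(-6 + V*c) (B(c, V) = 4*((-6 + (V + 0)*c)*V) = 4*((-6 + V*c)*V) = 4*(V*(-6 + V*c)) = 4*V*(-6 + V*c))
1/(s(86) + B(-276, -37)) = 1/(0 + 4*(-37)*(-6 - 37*(-276))) = 1/(0 + 4*(-37)*(-6 + 10212)) = 1/(0 + 4*(-37)*10206) = 1/(0 - 1510488) = 1/(-1510488) = -1/1510488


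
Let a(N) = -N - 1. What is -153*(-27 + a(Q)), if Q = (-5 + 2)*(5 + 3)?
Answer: 612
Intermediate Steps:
Q = -24 (Q = -3*8 = -24)
a(N) = -1 - N
-153*(-27 + a(Q)) = -153*(-27 + (-1 - 1*(-24))) = -153*(-27 + (-1 + 24)) = -153*(-27 + 23) = -153*(-4) = 612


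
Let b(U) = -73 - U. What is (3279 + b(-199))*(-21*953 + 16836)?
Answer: -10817685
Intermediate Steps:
(3279 + b(-199))*(-21*953 + 16836) = (3279 + (-73 - 1*(-199)))*(-21*953 + 16836) = (3279 + (-73 + 199))*(-20013 + 16836) = (3279 + 126)*(-3177) = 3405*(-3177) = -10817685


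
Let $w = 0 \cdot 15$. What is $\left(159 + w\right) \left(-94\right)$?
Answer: $-14946$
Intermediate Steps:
$w = 0$
$\left(159 + w\right) \left(-94\right) = \left(159 + 0\right) \left(-94\right) = 159 \left(-94\right) = -14946$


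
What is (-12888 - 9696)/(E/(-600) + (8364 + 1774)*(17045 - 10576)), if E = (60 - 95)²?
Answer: -542016/1573985279 ≈ -0.00034436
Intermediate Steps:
E = 1225 (E = (-35)² = 1225)
(-12888 - 9696)/(E/(-600) + (8364 + 1774)*(17045 - 10576)) = (-12888 - 9696)/(1225/(-600) + (8364 + 1774)*(17045 - 10576)) = -22584/(1225*(-1/600) + 10138*6469) = -22584/(-49/24 + 65582722) = -22584/1573985279/24 = -22584*24/1573985279 = -542016/1573985279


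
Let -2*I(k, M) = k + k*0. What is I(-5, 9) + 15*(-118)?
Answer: -3535/2 ≈ -1767.5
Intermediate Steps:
I(k, M) = -k/2 (I(k, M) = -(k + k*0)/2 = -(k + 0)/2 = -k/2)
I(-5, 9) + 15*(-118) = -1/2*(-5) + 15*(-118) = 5/2 - 1770 = -3535/2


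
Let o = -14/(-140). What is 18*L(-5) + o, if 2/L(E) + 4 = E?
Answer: -39/10 ≈ -3.9000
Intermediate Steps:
L(E) = 2/(-4 + E)
o = ⅒ (o = -14*(-1/140) = ⅒ ≈ 0.10000)
18*L(-5) + o = 18*(2/(-4 - 5)) + ⅒ = 18*(2/(-9)) + ⅒ = 18*(2*(-⅑)) + ⅒ = 18*(-2/9) + ⅒ = -4 + ⅒ = -39/10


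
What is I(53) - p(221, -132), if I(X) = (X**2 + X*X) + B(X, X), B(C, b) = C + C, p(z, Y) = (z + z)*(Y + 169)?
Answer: -10630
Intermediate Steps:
p(z, Y) = 2*z*(169 + Y) (p(z, Y) = (2*z)*(169 + Y) = 2*z*(169 + Y))
B(C, b) = 2*C
I(X) = 2*X + 2*X**2 (I(X) = (X**2 + X*X) + 2*X = (X**2 + X**2) + 2*X = 2*X**2 + 2*X = 2*X + 2*X**2)
I(53) - p(221, -132) = 2*53*(1 + 53) - 2*221*(169 - 132) = 2*53*54 - 2*221*37 = 5724 - 1*16354 = 5724 - 16354 = -10630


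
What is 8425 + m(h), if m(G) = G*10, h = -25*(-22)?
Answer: 13925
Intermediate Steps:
h = 550
m(G) = 10*G
8425 + m(h) = 8425 + 10*550 = 8425 + 5500 = 13925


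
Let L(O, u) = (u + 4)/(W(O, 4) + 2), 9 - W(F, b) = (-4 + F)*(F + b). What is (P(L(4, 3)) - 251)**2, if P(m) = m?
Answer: 7584516/121 ≈ 62682.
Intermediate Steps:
W(F, b) = 9 - (-4 + F)*(F + b)
L(O, u) = (4 + u)/(27 - O**2) (L(O, u) = (u + 4)/((9 - O**2 + 4*O + 4*4 - 1*O*4) + 2) = (4 + u)/((9 - O**2 + 4*O + 16 - 4*O) + 2) = (4 + u)/((25 - O**2) + 2) = (4 + u)/(27 - O**2))
(P(L(4, 3)) - 251)**2 = ((-4 - 1*3)/(-27 + 4**2) - 251)**2 = ((-4 - 3)/(-27 + 16) - 251)**2 = (-7/(-11) - 251)**2 = (-1/11*(-7) - 251)**2 = (7/11 - 251)**2 = (-2754/11)**2 = 7584516/121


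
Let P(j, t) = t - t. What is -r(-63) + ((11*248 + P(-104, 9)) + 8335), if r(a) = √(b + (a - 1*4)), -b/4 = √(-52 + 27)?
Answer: 11063 - √(-67 - 20*I) ≈ 11062.0 + 8.2741*I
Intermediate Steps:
P(j, t) = 0
b = -20*I (b = -4*√(-52 + 27) = -20*I ≈ -20.0*I)
r(a) = √(-4 + a - 20*I) (r(a) = √(-20*I + (a - 1*4)) = √(-20*I + (a - 4)) = √(-20*I + (-4 + a)) = √(-4 + a - 20*I))
-r(-63) + ((11*248 + P(-104, 9)) + 8335) = -√(-4 - 63 - 20*I) + ((11*248 + 0) + 8335) = -√(-67 - 20*I) + ((2728 + 0) + 8335) = -√(-67 - 20*I) + (2728 + 8335) = -√(-67 - 20*I) + 11063 = 11063 - √(-67 - 20*I)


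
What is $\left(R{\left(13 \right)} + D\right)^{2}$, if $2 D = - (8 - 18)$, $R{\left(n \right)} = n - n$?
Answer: $25$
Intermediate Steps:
$R{\left(n \right)} = 0$
$D = 5$ ($D = \frac{\left(-1\right) \left(8 - 18\right)}{2} = \frac{\left(-1\right) \left(-10\right)}{2} = \frac{1}{2} \cdot 10 = 5$)
$\left(R{\left(13 \right)} + D\right)^{2} = \left(0 + 5\right)^{2} = 5^{2} = 25$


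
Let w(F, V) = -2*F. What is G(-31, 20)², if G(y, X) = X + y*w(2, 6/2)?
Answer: 20736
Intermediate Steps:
G(y, X) = X - 4*y (G(y, X) = X + y*(-2*2) = X + y*(-4) = X - 4*y)
G(-31, 20)² = (20 - 4*(-31))² = (20 + 124)² = 144² = 20736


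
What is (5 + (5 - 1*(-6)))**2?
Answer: 256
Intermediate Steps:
(5 + (5 - 1*(-6)))**2 = (5 + (5 + 6))**2 = (5 + 11)**2 = 16**2 = 256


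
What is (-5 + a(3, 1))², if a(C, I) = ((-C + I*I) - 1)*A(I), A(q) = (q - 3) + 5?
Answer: 196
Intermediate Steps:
A(q) = 2 + q (A(q) = (-3 + q) + 5 = 2 + q)
a(C, I) = (2 + I)*(-1 + I² - C) (a(C, I) = ((-C + I*I) - 1)*(2 + I) = ((-C + I²) - 1)*(2 + I) = ((I² - C) - 1)*(2 + I) = (-1 + I² - C)*(2 + I) = (2 + I)*(-1 + I² - C))
(-5 + a(3, 1))² = (-5 - (2 + 1)*(1 + 3 - 1*1²))² = (-5 - 1*3*(1 + 3 - 1*1))² = (-5 - 1*3*(1 + 3 - 1))² = (-5 - 1*3*3)² = (-5 - 9)² = (-14)² = 196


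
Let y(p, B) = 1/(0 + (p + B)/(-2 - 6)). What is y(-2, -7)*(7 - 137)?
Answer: -1040/9 ≈ -115.56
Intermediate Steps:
y(p, B) = 1/(-B/8 - p/8) (y(p, B) = 1/(0 + (B + p)/(-8)) = 1/(0 + (B + p)*(-1/8)) = 1/(0 + (-B/8 - p/8)) = 1/(-B/8 - p/8))
y(-2, -7)*(7 - 137) = (-8/(-7 - 2))*(7 - 137) = -8/(-9)*(-130) = -8*(-1/9)*(-130) = (8/9)*(-130) = -1040/9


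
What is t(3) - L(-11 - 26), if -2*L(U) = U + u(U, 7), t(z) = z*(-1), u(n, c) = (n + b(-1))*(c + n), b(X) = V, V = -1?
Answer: 1097/2 ≈ 548.50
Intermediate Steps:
b(X) = -1
u(n, c) = (-1 + n)*(c + n) (u(n, c) = (n - 1)*(c + n) = (-1 + n)*(c + n))
t(z) = -z
L(U) = 7/2 - 7*U/2 - U**2/2 (L(U) = -(U + (U**2 - 1*7 - U + 7*U))/2 = -(U + (U**2 - 7 - U + 7*U))/2 = -(U + (-7 + U**2 + 6*U))/2 = -(-7 + U**2 + 7*U)/2 = 7/2 - 7*U/2 - U**2/2)
t(3) - L(-11 - 26) = -1*3 - (7/2 - 7*(-11 - 26)/2 - (-11 - 26)**2/2) = -3 - (7/2 - 7/2*(-37) - 1/2*(-37)**2) = -3 - (7/2 + 259/2 - 1/2*1369) = -3 - (7/2 + 259/2 - 1369/2) = -3 - 1*(-1103/2) = -3 + 1103/2 = 1097/2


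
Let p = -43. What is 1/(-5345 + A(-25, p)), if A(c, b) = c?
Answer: -1/5370 ≈ -0.00018622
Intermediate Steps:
1/(-5345 + A(-25, p)) = 1/(-5345 - 25) = 1/(-5370) = -1/5370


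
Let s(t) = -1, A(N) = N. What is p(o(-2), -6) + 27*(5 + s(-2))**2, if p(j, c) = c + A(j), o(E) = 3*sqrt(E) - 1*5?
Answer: 421 + 3*I*sqrt(2) ≈ 421.0 + 4.2426*I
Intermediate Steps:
o(E) = -5 + 3*sqrt(E) (o(E) = 3*sqrt(E) - 5 = -5 + 3*sqrt(E))
p(j, c) = c + j
p(o(-2), -6) + 27*(5 + s(-2))**2 = (-6 + (-5 + 3*sqrt(-2))) + 27*(5 - 1)**2 = (-6 + (-5 + 3*(I*sqrt(2)))) + 27*4**2 = (-6 + (-5 + 3*I*sqrt(2))) + 27*16 = (-11 + 3*I*sqrt(2)) + 432 = 421 + 3*I*sqrt(2)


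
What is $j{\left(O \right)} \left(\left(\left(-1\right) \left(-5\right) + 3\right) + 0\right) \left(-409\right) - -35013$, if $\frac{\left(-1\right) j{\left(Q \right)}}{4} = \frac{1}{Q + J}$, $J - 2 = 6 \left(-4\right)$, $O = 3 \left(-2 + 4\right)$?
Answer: $34195$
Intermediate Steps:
$O = 6$ ($O = 3 \cdot 2 = 6$)
$J = -22$ ($J = 2 + 6 \left(-4\right) = 2 - 24 = -22$)
$j{\left(Q \right)} = - \frac{4}{-22 + Q}$ ($j{\left(Q \right)} = - \frac{4}{Q - 22} = - \frac{4}{-22 + Q}$)
$j{\left(O \right)} \left(\left(\left(-1\right) \left(-5\right) + 3\right) + 0\right) \left(-409\right) - -35013 = - \frac{4}{-22 + 6} \left(\left(\left(-1\right) \left(-5\right) + 3\right) + 0\right) \left(-409\right) - -35013 = - \frac{4}{-16} \left(\left(5 + 3\right) + 0\right) \left(-409\right) + 35013 = \left(-4\right) \left(- \frac{1}{16}\right) \left(8 + 0\right) \left(-409\right) + 35013 = \frac{1}{4} \cdot 8 \left(-409\right) + 35013 = 2 \left(-409\right) + 35013 = -818 + 35013 = 34195$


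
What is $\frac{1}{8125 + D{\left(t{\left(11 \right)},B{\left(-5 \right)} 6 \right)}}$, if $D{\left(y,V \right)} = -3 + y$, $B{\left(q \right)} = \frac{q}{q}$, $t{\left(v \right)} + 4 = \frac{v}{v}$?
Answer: $\frac{1}{8119} \approx 0.00012317$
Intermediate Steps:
$t{\left(v \right)} = -3$ ($t{\left(v \right)} = -4 + \frac{v}{v} = -4 + 1 = -3$)
$B{\left(q \right)} = 1$
$\frac{1}{8125 + D{\left(t{\left(11 \right)},B{\left(-5 \right)} 6 \right)}} = \frac{1}{8125 - 6} = \frac{1}{8119}$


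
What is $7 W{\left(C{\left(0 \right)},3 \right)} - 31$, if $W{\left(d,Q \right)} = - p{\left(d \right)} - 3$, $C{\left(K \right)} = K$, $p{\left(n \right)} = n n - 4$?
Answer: $-24$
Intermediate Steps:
$p{\left(n \right)} = -4 + n^{2}$ ($p{\left(n \right)} = n^{2} - 4 = -4 + n^{2}$)
$W{\left(d,Q \right)} = 1 - d^{2}$ ($W{\left(d,Q \right)} = - (-4 + d^{2}) - 3 = \left(4 - d^{2}\right) - 3 = 1 - d^{2}$)
$7 W{\left(C{\left(0 \right)},3 \right)} - 31 = 7 \left(1 - 0^{2}\right) - 31 = 7 \left(1 - 0\right) - 31 = 7 \left(1 + 0\right) - 31 = 7 \cdot 1 - 31 = 7 - 31 = -24$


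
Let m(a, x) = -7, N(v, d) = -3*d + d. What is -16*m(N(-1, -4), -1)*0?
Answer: 0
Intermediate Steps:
N(v, d) = -2*d
-16*m(N(-1, -4), -1)*0 = -(-112)*0 = -16*0 = 0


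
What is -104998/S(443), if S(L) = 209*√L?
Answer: -104998*√443/92587 ≈ -23.869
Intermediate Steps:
-104998/S(443) = -104998*√443/92587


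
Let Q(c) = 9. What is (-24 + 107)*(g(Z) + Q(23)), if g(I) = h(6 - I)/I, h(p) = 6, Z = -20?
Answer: 7221/10 ≈ 722.10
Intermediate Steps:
g(I) = 6/I
(-24 + 107)*(g(Z) + Q(23)) = (-24 + 107)*(6/(-20) + 9) = 83*(6*(-1/20) + 9) = 83*(-3/10 + 9) = 83*(87/10) = 7221/10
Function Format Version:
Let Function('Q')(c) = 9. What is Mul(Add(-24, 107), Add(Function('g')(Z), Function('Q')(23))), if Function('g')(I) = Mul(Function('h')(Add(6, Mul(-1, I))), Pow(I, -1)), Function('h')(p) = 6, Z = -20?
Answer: Rational(7221, 10) ≈ 722.10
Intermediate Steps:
Function('g')(I) = Mul(6, Pow(I, -1))
Mul(Add(-24, 107), Add(Function('g')(Z), Function('Q')(23))) = Mul(Add(-24, 107), Add(Mul(6, Pow(-20, -1)), 9)) = Mul(83, Add(Mul(6, Rational(-1, 20)), 9)) = Mul(83, Add(Rational(-3, 10), 9)) = Mul(83, Rational(87, 10)) = Rational(7221, 10)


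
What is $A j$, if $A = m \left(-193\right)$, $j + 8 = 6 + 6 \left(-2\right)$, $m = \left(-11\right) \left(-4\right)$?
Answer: $118888$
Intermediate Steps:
$m = 44$
$j = -14$ ($j = -8 + \left(6 + 6 \left(-2\right)\right) = -8 + \left(6 - 12\right) = -8 - 6 = -14$)
$A = -8492$ ($A = 44 \left(-193\right) = -8492$)
$A j = \left(-8492\right) \left(-14\right) = 118888$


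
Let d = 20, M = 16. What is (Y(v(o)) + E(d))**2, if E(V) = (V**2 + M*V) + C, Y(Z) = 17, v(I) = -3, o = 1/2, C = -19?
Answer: 515524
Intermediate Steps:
o = 1/2 ≈ 0.50000
E(V) = -19 + V**2 + 16*V (E(V) = (V**2 + 16*V) - 19 = -19 + V**2 + 16*V)
(Y(v(o)) + E(d))**2 = (17 + (-19 + 20**2 + 16*20))**2 = (17 + (-19 + 400 + 320))**2 = (17 + 701)**2 = 718**2 = 515524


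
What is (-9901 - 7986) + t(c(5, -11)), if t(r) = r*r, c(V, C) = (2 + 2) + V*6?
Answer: -16731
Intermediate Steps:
c(V, C) = 4 + 6*V
t(r) = r²
(-9901 - 7986) + t(c(5, -11)) = (-9901 - 7986) + (4 + 6*5)² = -17887 + (4 + 30)² = -17887 + 34² = -17887 + 1156 = -16731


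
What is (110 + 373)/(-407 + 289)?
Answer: -483/118 ≈ -4.0932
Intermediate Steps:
(110 + 373)/(-407 + 289) = 483/(-118) = 483*(-1/118) = -483/118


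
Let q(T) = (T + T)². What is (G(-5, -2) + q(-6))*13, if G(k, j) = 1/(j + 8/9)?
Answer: 18603/10 ≈ 1860.3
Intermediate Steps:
G(k, j) = 1/(8/9 + j) (G(k, j) = 1/(j + 8*(⅑)) = 1/(j + 8/9) = 1/(8/9 + j))
q(T) = 4*T² (q(T) = (2*T)² = 4*T²)
(G(-5, -2) + q(-6))*13 = (9/(8 + 9*(-2)) + 4*(-6)²)*13 = (9/(8 - 18) + 4*36)*13 = (9/(-10) + 144)*13 = (9*(-⅒) + 144)*13 = (-9/10 + 144)*13 = (1431/10)*13 = 18603/10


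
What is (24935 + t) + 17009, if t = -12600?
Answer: 29344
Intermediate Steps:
(24935 + t) + 17009 = (24935 - 12600) + 17009 = 12335 + 17009 = 29344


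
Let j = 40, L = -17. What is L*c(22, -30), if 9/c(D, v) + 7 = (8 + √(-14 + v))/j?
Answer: 138720/6169 + 1020*I*√11/6169 ≈ 22.487 + 0.54838*I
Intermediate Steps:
c(D, v) = 9/(-34/5 + √(-14 + v)/40) (c(D, v) = 9/(-7 + (8 + √(-14 + v))/40) = 9/(-7 + (8 + √(-14 + v))*(1/40)) = 9/(-7 + (⅕ + √(-14 + v)/40)) = 9/(-34/5 + √(-14 + v)/40))
L*c(22, -30) = -6120/(-272 + √(-14 - 30)) = -6120/(-272 + √(-44)) = -6120/(-272 + 2*I*√11)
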